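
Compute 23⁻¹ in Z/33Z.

23

Apply the Euclidean algorithm and back-substitute:
33 = 1×23 + 10
23 = 2×10 + 3
10 = 3×3 + 1
3 = 3×1 + 0
gcd(23, 33) = 1, so the inverse exists.
Back-substitute for 1:
1 = 1×10 − 3×3
  = −3×23 + 7×10
  = 7×33 − 10×23
So 23⁻¹ ≡ −10 ≡ 23 (mod 33).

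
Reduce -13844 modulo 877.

-13844 = -16×877 + 188, so -13844 ≡ 188 (mod 877).

188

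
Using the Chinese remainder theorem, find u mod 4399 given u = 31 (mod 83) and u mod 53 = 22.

83⁻¹ mod 53: 83*23 ≡ 1 (mod 53), so 83⁻¹ ≡ 23.
u = 31 + 83*((22 − 31)*23 mod 53) = 31 + 83*5 = 446.
Check: 446 mod 83 = 31, 446 mod 53 = 22. ✓

446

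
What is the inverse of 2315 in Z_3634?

Apply the Euclidean algorithm and back-substitute:
3634 = 1·2315 + 1319
2315 = 1·1319 + 996
1319 = 1·996 + 323
996 = 3·323 + 27
323 = 11·27 + 26
27 = 1·26 + 1
26 = 26·1 + 0
gcd(2315, 3634) = 1, so the inverse exists.
Back-substitute for 1:
1 = 1·27 − 1·26
  = −1·323 + 12·27
  = 12·996 − 37·323
  = −37·1319 + 49·996
  = 49·2315 − 86·1319
  = −86·3634 + 135·2315
So 2315⁻¹ ≡ 135 (mod 3634).

135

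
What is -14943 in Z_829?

-14943 = -19·829 + 808, so -14943 ≡ 808 (mod 829).

808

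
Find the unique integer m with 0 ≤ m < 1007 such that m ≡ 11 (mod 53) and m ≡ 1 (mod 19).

53⁻¹ mod 19: 53*14 ≡ 1 (mod 19), so 53⁻¹ ≡ 14.
m = 11 + 53*((1 − 11)*14 mod 19) = 11 + 53*12 = 647.

647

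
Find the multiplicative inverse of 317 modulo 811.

By the extended Euclidean algorithm:
811 = 2·317 + 177
317 = 1·177 + 140
177 = 1·140 + 37
140 = 3·37 + 29
37 = 1·29 + 8
29 = 3·8 + 5
8 = 1·5 + 3
5 = 1·3 + 2
3 = 1·2 + 1
2 = 2·1 + 0
gcd(317, 811) = 1, so the inverse exists.
Back-substitute for 1:
1 = 1·3 − 1·2
  = −1·5 + 2·3
  = 2·8 − 3·5
  = −3·29 + 11·8
  = 11·37 − 14·29
  = −14·140 + 53·37
  = 53·177 − 67·140
  = −67·317 + 120·177
  = 120·811 − 307·317
So 317⁻¹ ≡ −307 ≡ 504 (mod 811).

504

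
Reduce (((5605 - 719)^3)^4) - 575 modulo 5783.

5300

5605 - 719 = 4886
(4886)^3 ≡ 1476 (mod 5783)
(1476)^4 ≡ 92 (mod 5783)
92 - 575 = -483 ≡ 5300 (mod 5783)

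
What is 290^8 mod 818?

36

290^1 ≡ 290 (mod 818)
290^2 ≡ 290^2 = 84100 ≡ 664 (mod 818)
290^4 ≡ 664^2 = 440896 ≡ 812 (mod 818)
290^8 ≡ 812^2 = 659344 ≡ 36 (mod 818)
So 290^8 ≡ 36 (mod 818).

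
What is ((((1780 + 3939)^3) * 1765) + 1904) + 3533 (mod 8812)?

1864

1780 + 3939 = 5719
(5719)^3 ≡ 2015 (mod 8812)
2015 * 1765 = 3556475 ≡ 5239 (mod 8812)
5239 + 1904 = 7143
7143 + 3533 = 10676 ≡ 1864 (mod 8812)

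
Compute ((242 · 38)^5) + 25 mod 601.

242 · 38 = 9196 ≡ 181 (mod 601)
(181)^5 ≡ 285 (mod 601)
285 + 25 = 310

310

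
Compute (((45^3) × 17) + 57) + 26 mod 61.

(45)^3 ≡ 52 (mod 61)
52 × 17 = 884 ≡ 30 (mod 61)
30 + 57 = 87 ≡ 26 (mod 61)
26 + 26 = 52

52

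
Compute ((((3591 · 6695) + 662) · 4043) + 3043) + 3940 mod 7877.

2410

3591 · 6695 = 24041745 ≡ 1141 (mod 7877)
1141 + 662 = 1803
1803 · 4043 = 7289529 ≡ 3304 (mod 7877)
3304 + 3043 = 6347
6347 + 3940 = 10287 ≡ 2410 (mod 7877)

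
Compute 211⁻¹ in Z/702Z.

Run the extended Euclidean algorithm:
702 = 3·211 + 69
211 = 3·69 + 4
69 = 17·4 + 1
4 = 4·1 + 0
gcd(211, 702) = 1, so the inverse exists.
Back-substitute for 1:
1 = 1·69 − 17·4
  = −17·211 + 52·69
  = 52·702 − 173·211
So 211⁻¹ ≡ −173 ≡ 529 (mod 702).

529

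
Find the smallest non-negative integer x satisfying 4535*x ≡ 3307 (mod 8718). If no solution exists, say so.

2867

gcd(4535, 8718) = 1, so a unique solution mod 8718 exists.
4535⁻¹ ≡ 6167 (mod 8718).
x ≡ 6167*3307 ≡ 2867 (mod 8718).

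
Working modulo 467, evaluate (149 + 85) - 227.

7

149 + 85 = 234
234 - 227 = 7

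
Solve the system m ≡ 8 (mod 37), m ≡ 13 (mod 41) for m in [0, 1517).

37⁻¹ mod 41: 37*10 ≡ 1 (mod 41), so 37⁻¹ ≡ 10.
m = 8 + 37*((13 − 8)*10 mod 41) = 8 + 37*9 = 341.

341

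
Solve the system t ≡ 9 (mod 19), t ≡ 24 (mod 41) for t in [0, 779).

19⁻¹ mod 41: 19×13 ≡ 1 (mod 41), so 19⁻¹ ≡ 13.
t = 9 + 19×((24 − 9)×13 mod 41) = 9 + 19×31 = 598.
Check: 598 mod 19 = 9, 598 mod 41 = 24. ✓

598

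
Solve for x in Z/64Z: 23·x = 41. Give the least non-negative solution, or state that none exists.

gcd(23, 64) = 1, so a unique solution mod 64 exists.
23⁻¹ ≡ 39 (mod 64).
x ≡ 39·41 ≡ 63 (mod 64).

63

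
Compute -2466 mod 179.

40

-2466 = -14×179 + 40, so -2466 ≡ 40 (mod 179).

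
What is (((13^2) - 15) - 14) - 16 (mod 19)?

(13)^2 ≡ 17 (mod 19)
17 - 15 = 2
2 - 14 = -12 ≡ 7 (mod 19)
7 - 16 = -9 ≡ 10 (mod 19)

10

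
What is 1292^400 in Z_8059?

7643

1292^1 ≡ 1292 (mod 8059)
1292^2 ≡ 1292^2 = 1669264 ≡ 1051 (mod 8059)
1292^4 ≡ 1051^2 = 1104601 ≡ 518 (mod 8059)
1292^8 ≡ 518^2 = 268324 ≡ 2377 (mod 8059)
1292^16 ≡ 2377^2 = 5650129 ≡ 770 (mod 8059)
1292^32 ≡ 770^2 = 592900 ≡ 4593 (mod 8059)
1292^64 ≡ 4593^2 = 21095649 ≡ 5246 (mod 8059)
1292^128 ≡ 5246^2 = 27520516 ≡ 7090 (mod 8059)
1292^256 ≡ 7090^2 = 50268100 ≡ 4117 (mod 8059)
1292^400 = 1292^256 · 1292^128 · 1292^16 ≡ 4117 · 7090 · 770 (mod 8059).
Accumulate the product:
4117 · 7090 = 29189530 ≡ 7891
7891 · 770 = 6076070 ≡ 7643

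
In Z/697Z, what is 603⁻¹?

304

By the extended Euclidean algorithm:
697 = 1×603 + 94
603 = 6×94 + 39
94 = 2×39 + 16
39 = 2×16 + 7
16 = 2×7 + 2
7 = 3×2 + 1
2 = 2×1 + 0
gcd(603, 697) = 1, so the inverse exists.
Bézout: 1 = −263×697 + 304×603.
So 603⁻¹ ≡ 304 (mod 697).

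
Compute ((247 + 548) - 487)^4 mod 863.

247 + 548 = 795
795 - 487 = 308
(308)^4 ≡ 41 (mod 863)

41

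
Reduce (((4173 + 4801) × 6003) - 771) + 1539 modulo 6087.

4173 + 4801 = 8974 ≡ 2887 (mod 6087)
2887 × 6003 = 17330661 ≡ 972 (mod 6087)
972 - 771 = 201
201 + 1539 = 1740

1740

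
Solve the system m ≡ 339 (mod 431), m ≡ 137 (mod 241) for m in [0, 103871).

431⁻¹ mod 241: 431*189 ≡ 1 (mod 241), so 431⁻¹ ≡ 189.
m = 339 + 431*((137 − 339)*189 mod 241) = 339 + 431*141 = 61110.

61110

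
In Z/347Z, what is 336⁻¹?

63

347 = 1*336 + 11
336 = 30*11 + 6
11 = 1*6 + 5
6 = 1*5 + 1
5 = 5*1 + 0
gcd(336, 347) = 1, so the inverse exists.
Back-substitute for 1:
1 = 1*6 − 1*5
  = −1*11 + 2*6
  = 2*336 − 61*11
  = −61*347 + 63*336
So 336⁻¹ ≡ 63 (mod 347).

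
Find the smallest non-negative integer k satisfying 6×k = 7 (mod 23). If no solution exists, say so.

5

gcd(6, 23) = 1, so a unique solution mod 23 exists.
6⁻¹ ≡ 4 (mod 23).
k ≡ 4×7 ≡ 5 (mod 23).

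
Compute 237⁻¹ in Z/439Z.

439 = 1×237 + 202
237 = 1×202 + 35
202 = 5×35 + 27
35 = 1×27 + 8
27 = 3×8 + 3
8 = 2×3 + 2
3 = 1×2 + 1
2 = 2×1 + 0
gcd(237, 439) = 1, so the inverse exists.
Back-substitute for 1:
1 = 1×3 − 1×2
  = −1×8 + 3×3
  = 3×27 − 10×8
  = −10×35 + 13×27
  = 13×202 − 75×35
  = −75×237 + 88×202
  = 88×439 − 163×237
So 237⁻¹ ≡ −163 ≡ 276 (mod 439).

276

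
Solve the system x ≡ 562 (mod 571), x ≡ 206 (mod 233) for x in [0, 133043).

571⁻¹ mod 233: 571·162 ≡ 1 (mod 233), so 571⁻¹ ≡ 162.
x = 562 + 571·((206 − 562)·162 mod 233) = 562 + 571·112 = 64514.

64514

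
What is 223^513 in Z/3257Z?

Using repeated squaring:
513 in binary is 1000000001, i.e. 513 = 512 + 1.
223^1 ≡ 223 (mod 3257)
223^2 ≡ 223^2 = 49729 ≡ 874 (mod 3257)
223^4 ≡ 874^2 = 763876 ≡ 1738 (mod 3257)
223^8 ≡ 1738^2 = 3020644 ≡ 1405 (mod 3257)
223^16 ≡ 1405^2 = 1974025 ≡ 283 (mod 3257)
223^32 ≡ 283^2 = 80089 ≡ 1921 (mod 3257)
223^64 ≡ 1921^2 = 3690241 ≡ 60 (mod 3257)
223^128 ≡ 60^2 = 3600 ≡ 343 (mod 3257)
223^256 ≡ 343^2 = 117649 ≡ 397 (mod 3257)
223^512 ≡ 397^2 = 157609 ≡ 1273 (mod 3257)
223^513 = 223^512 × 223^1 ≡ 1273 × 223 (mod 3257).
1273 × 223 = 283879 ≡ 520 (mod 3257).

520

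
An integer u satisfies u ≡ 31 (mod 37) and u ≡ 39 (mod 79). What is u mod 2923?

37⁻¹ mod 79: 37*47 ≡ 1 (mod 79), so 37⁻¹ ≡ 47.
u = 31 + 37*((39 − 31)*47 mod 79) = 31 + 37*60 = 2251.

2251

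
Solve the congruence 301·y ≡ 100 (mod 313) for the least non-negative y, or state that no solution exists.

gcd(301, 313) = 1, so a unique solution mod 313 exists.
301⁻¹ ≡ 26 (mod 313).
y ≡ 26·100 ≡ 96 (mod 313).

96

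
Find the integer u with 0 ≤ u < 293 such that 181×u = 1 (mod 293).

Apply the Euclidean algorithm and back-substitute:
293 = 1×181 + 112
181 = 1×112 + 69
112 = 1×69 + 43
69 = 1×43 + 26
43 = 1×26 + 17
26 = 1×17 + 9
17 = 1×9 + 8
9 = 1×8 + 1
8 = 8×1 + 0
gcd(181, 293) = 1, so the inverse exists.
Back-substitute for 1:
1 = 1×9 − 1×8
  = −1×17 + 2×9
  = 2×26 − 3×17
  = −3×43 + 5×26
  = 5×69 − 8×43
  = −8×112 + 13×69
  = 13×181 − 21×112
  = −21×293 + 34×181
So 181⁻¹ ≡ 34 (mod 293).

34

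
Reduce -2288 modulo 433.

-2288 = -6×433 + 310, so -2288 ≡ 310 (mod 433).

310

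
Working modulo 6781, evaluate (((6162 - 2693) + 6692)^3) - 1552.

4919

6162 - 2693 = 3469
3469 + 6692 = 10161 ≡ 3380 (mod 6781)
(3380)^3 ≡ 6471 (mod 6781)
6471 - 1552 = 4919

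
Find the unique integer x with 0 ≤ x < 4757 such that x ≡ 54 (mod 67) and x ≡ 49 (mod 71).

67⁻¹ mod 71: 67×53 ≡ 1 (mod 71), so 67⁻¹ ≡ 53.
x = 54 + 67×((49 − 54)×53 mod 71) = 54 + 67×19 = 1327.

1327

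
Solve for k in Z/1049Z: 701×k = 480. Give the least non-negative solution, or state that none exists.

288

gcd(701, 1049) = 1, so a unique solution mod 1049 exists.
701⁻¹ ≡ 630 (mod 1049).
k ≡ 630×480 ≡ 288 (mod 1049).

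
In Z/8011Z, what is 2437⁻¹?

7702

8011 = 3*2437 + 700
2437 = 3*700 + 337
700 = 2*337 + 26
337 = 12*26 + 25
26 = 1*25 + 1
25 = 25*1 + 0
gcd(2437, 8011) = 1, so the inverse exists.
Back-substitute for 1:
1 = 1*26 − 1*25
  = −1*337 + 13*26
  = 13*700 − 27*337
  = −27*2437 + 94*700
  = 94*8011 − 309*2437
So 2437⁻¹ ≡ −309 ≡ 7702 (mod 8011).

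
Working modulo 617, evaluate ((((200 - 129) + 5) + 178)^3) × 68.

200 - 129 = 71
71 + 5 = 76
76 + 178 = 254
(254)^3 ≡ 161 (mod 617)
161 × 68 = 10948 ≡ 459 (mod 617)

459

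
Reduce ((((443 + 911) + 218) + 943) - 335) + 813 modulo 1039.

443 + 911 = 1354 ≡ 315 (mod 1039)
315 + 218 = 533
533 + 943 = 1476 ≡ 437 (mod 1039)
437 - 335 = 102
102 + 813 = 915

915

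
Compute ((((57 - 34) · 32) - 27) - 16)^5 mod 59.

14

57 - 34 = 23
23 · 32 = 736 ≡ 28 (mod 59)
28 - 27 = 1
1 - 16 = -15 ≡ 44 (mod 59)
(44)^5 ≡ 14 (mod 59)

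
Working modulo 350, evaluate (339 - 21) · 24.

282

339 - 21 = 318
318 · 24 = 7632 ≡ 282 (mod 350)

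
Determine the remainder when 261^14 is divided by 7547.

1664

By square-and-multiply:
14 in binary is 1110, i.e. 14 = 8 + 4 + 2.
261^1 ≡ 261 (mod 7547)
261^2 ≡ 261^2 = 68121 ≡ 198 (mod 7547)
261^4 ≡ 198^2 = 39204 ≡ 1469 (mod 7547)
261^8 ≡ 1469^2 = 2157961 ≡ 7066 (mod 7547)
261^14 = 261^8 × 261^4 × 261^2 ≡ 7066 × 1469 × 198 (mod 7547).
Accumulate the product:
7066 × 1469 = 10379954 ≡ 2829
2829 × 198 = 560142 ≡ 1664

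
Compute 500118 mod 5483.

500118 = 91*5483 + 1165, so 500118 ≡ 1165 (mod 5483).

1165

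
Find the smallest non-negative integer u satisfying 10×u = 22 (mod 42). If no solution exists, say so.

gcd(10, 42) = 2, and 2 | 22, so solutions exist.
Divide through by 2: 5×u mod 21 = 11.
5⁻¹ ≡ 17 (mod 21).
u ≡ 17×11 ≡ 19 (mod 21).
The smallest non-negative solution is u = 19.

19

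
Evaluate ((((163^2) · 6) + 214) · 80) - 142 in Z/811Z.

(163)^2 ≡ 617 (mod 811)
617 · 6 = 3702 ≡ 458 (mod 811)
458 + 214 = 672
672 · 80 = 53760 ≡ 234 (mod 811)
234 - 142 = 92

92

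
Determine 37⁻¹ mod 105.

105 = 2×37 + 31
37 = 1×31 + 6
31 = 5×6 + 1
6 = 6×1 + 0
gcd(37, 105) = 1, so the inverse exists.
Back-substitute for 1:
1 = 1×31 − 5×6
  = −5×37 + 6×31
  = 6×105 − 17×37
So 37⁻¹ ≡ −17 ≡ 88 (mod 105).

88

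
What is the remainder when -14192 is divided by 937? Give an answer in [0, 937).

-14192 = -16*937 + 800, so -14192 ≡ 800 (mod 937).

800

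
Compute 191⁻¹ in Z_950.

950 = 4·191 + 186
191 = 1·186 + 5
186 = 37·5 + 1
5 = 5·1 + 0
gcd(191, 950) = 1, so the inverse exists.
Bézout: 1 = 38·950 − 189·191.
So 191⁻¹ ≡ −189 ≡ 761 (mod 950).

761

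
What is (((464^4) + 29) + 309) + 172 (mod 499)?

(464)^4 ≡ 132 (mod 499)
132 + 29 = 161
161 + 309 = 470
470 + 172 = 642 ≡ 143 (mod 499)

143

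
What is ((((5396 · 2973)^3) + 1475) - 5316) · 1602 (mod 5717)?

5396 · 2973 = 16042308 ≡ 406 (mod 5717)
(406)^3 ≡ 214 (mod 5717)
214 + 1475 = 1689
1689 - 5316 = -3627 ≡ 2090 (mod 5717)
2090 · 1602 = 3348180 ≡ 3735 (mod 5717)

3735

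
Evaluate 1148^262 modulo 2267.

1148^1 ≡ 1148 (mod 2267)
1148^2 ≡ 1148^2 = 1317904 ≡ 777 (mod 2267)
1148^4 ≡ 777^2 = 603729 ≡ 707 (mod 2267)
1148^8 ≡ 707^2 = 499849 ≡ 1109 (mod 2267)
1148^16 ≡ 1109^2 = 1229881 ≡ 1167 (mod 2267)
1148^32 ≡ 1167^2 = 1361889 ≡ 1689 (mod 2267)
1148^64 ≡ 1689^2 = 2852721 ≡ 835 (mod 2267)
1148^128 ≡ 835^2 = 697225 ≡ 1256 (mod 2267)
1148^256 ≡ 1256^2 = 1577536 ≡ 1971 (mod 2267)
1148^262 = 1148^256 * 1148^4 * 1148^2 ≡ 1971 * 707 * 777 (mod 2267).
Accumulate the product:
1971 * 707 = 1393497 ≡ 1559
1559 * 777 = 1211343 ≡ 765

765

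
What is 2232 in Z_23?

2232 = 97·23 + 1, so 2232 ≡ 1 (mod 23).

1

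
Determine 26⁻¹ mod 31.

6

31 = 1×26 + 5
26 = 5×5 + 1
5 = 5×1 + 0
gcd(26, 31) = 1, so the inverse exists.
Back-substitute for 1:
1 = 1×26 − 5×5
  = −5×31 + 6×26
So 26⁻¹ ≡ 6 (mod 31).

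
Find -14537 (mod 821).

-14537 = -18×821 + 241, so -14537 ≡ 241 (mod 821).

241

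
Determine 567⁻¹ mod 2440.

By the extended Euclidean algorithm:
2440 = 4×567 + 172
567 = 3×172 + 51
172 = 3×51 + 19
51 = 2×19 + 13
19 = 1×13 + 6
13 = 2×6 + 1
6 = 6×1 + 0
gcd(567, 2440) = 1, so the inverse exists.
Back-substitute for 1:
1 = 1×13 − 2×6
  = −2×19 + 3×13
  = 3×51 − 8×19
  = −8×172 + 27×51
  = 27×567 − 89×172
  = −89×2440 + 383×567
So 567⁻¹ ≡ 383 (mod 2440).

383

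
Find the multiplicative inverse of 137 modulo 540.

540 = 3·137 + 129
137 = 1·129 + 8
129 = 16·8 + 1
8 = 8·1 + 0
gcd(137, 540) = 1, so the inverse exists.
Back-substitute for 1:
1 = 1·129 − 16·8
  = −16·137 + 17·129
  = 17·540 − 67·137
So 137⁻¹ ≡ −67 ≡ 473 (mod 540).

473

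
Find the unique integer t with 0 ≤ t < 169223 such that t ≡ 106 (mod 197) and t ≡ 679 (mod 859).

197⁻¹ mod 859: 197×375 ≡ 1 (mod 859), so 197⁻¹ ≡ 375.
t = 106 + 197×((679 − 106)×375 mod 859) = 106 + 197×125 = 24731.

24731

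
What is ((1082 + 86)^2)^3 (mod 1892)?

1076

1082 + 86 = 1168
(1168)^2 ≡ 92 (mod 1892)
(92)^3 ≡ 1076 (mod 1892)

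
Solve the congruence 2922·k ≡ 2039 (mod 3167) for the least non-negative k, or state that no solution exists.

gcd(2922, 3167) = 1, so a unique solution mod 3167 exists.
2922⁻¹ ≡ 879 (mod 3167).
k ≡ 879·2039 ≡ 2926 (mod 3167).

2926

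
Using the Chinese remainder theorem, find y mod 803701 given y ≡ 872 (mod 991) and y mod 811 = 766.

991⁻¹ mod 811: 991×401 ≡ 1 (mod 811), so 991⁻¹ ≡ 401.
y = 872 + 991×((766 − 872)×401 mod 811) = 872 + 991×477 = 473579.
Check: 473579 mod 991 = 872, 473579 mod 811 = 766. ✓

473579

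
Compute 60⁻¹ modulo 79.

By the extended Euclidean algorithm:
79 = 1·60 + 19
60 = 3·19 + 3
19 = 6·3 + 1
3 = 3·1 + 0
gcd(60, 79) = 1, so the inverse exists.
Back-substitute for 1:
1 = 1·19 − 6·3
  = −6·60 + 19·19
  = 19·79 − 25·60
So 60⁻¹ ≡ −25 ≡ 54 (mod 79).

54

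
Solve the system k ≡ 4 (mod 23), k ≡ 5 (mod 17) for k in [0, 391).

73

23⁻¹ mod 17: 23*3 ≡ 1 (mod 17), so 23⁻¹ ≡ 3.
k = 4 + 23*((5 − 4)*3 mod 17) = 4 + 23*3 = 73.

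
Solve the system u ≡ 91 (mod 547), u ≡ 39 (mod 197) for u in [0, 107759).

547⁻¹ mod 197: 547×94 ≡ 1 (mod 197), so 547⁻¹ ≡ 94.
u = 91 + 547×((39 − 91)×94 mod 197) = 91 + 547×37 = 20330.

20330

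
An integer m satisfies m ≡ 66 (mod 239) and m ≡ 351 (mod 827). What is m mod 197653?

239⁻¹ mod 827: 239×218 ≡ 1 (mod 827), so 239⁻¹ ≡ 218.
m = 66 + 239×((351 − 66)×218 mod 827) = 66 + 239×105 = 25161.

25161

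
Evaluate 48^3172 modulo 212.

3172 in binary is 110001100100, i.e. 3172 = 2048 + 1024 + 64 + 32 + 4.
48^1 ≡ 48 (mod 212)
48^2 ≡ 48^2 = 2304 ≡ 184 (mod 212)
48^4 ≡ 184^2 = 33856 ≡ 148 (mod 212)
48^8 ≡ 148^2 = 21904 ≡ 68 (mod 212)
48^16 ≡ 68^2 = 4624 ≡ 172 (mod 212)
48^32 ≡ 172^2 = 29584 ≡ 116 (mod 212)
48^64 ≡ 116^2 = 13456 ≡ 100 (mod 212)
48^128 ≡ 100^2 = 10000 ≡ 36 (mod 212)
48^256 ≡ 36^2 = 1296 ≡ 24 (mod 212)
48^512 ≡ 24^2 = 576 ≡ 152 (mod 212)
48^1024 ≡ 152^2 = 23104 ≡ 208 (mod 212)
48^2048 ≡ 208^2 = 43264 ≡ 16 (mod 212)
48^3172 = 48^2048 × 48^1024 × 48^64 × 48^32 × 48^4 ≡ 16 × 208 × 100 × 116 × 148 (mod 212).
Accumulate the product:
16 × 208 = 3328 ≡ 148
148 × 100 = 14800 ≡ 172
172 × 116 = 19952 ≡ 24
24 × 148 = 3552 ≡ 160

160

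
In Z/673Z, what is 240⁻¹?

401

673 = 2·240 + 193
240 = 1·193 + 47
193 = 4·47 + 5
47 = 9·5 + 2
5 = 2·2 + 1
2 = 2·1 + 0
gcd(240, 673) = 1, so the inverse exists.
Back-substitute for 1:
1 = 1·5 − 2·2
  = −2·47 + 19·5
  = 19·193 − 78·47
  = −78·240 + 97·193
  = 97·673 − 272·240
So 240⁻¹ ≡ −272 ≡ 401 (mod 673).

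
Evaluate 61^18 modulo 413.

302

61^1 ≡ 61 (mod 413)
61^2 ≡ 61^2 = 3721 ≡ 4 (mod 413)
61^4 ≡ 4^2 = 16 (mod 413)
61^8 ≡ 16^2 = 256 (mod 413)
61^16 ≡ 256^2 = 65536 ≡ 282 (mod 413)
61^18 = 61^16 * 61^2 ≡ 282 * 4 (mod 413).
282 * 4 = 1128 ≡ 302 (mod 413).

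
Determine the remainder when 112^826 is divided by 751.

639

826 in binary is 1100111010, i.e. 826 = 512 + 256 + 32 + 16 + 8 + 2.
112^1 ≡ 112 (mod 751)
112^2 ≡ 112^2 = 12544 ≡ 528 (mod 751)
112^4 ≡ 528^2 = 278784 ≡ 163 (mod 751)
112^8 ≡ 163^2 = 26569 ≡ 284 (mod 751)
112^16 ≡ 284^2 = 80656 ≡ 299 (mod 751)
112^32 ≡ 299^2 = 89401 ≡ 32 (mod 751)
112^64 ≡ 32^2 = 1024 ≡ 273 (mod 751)
112^128 ≡ 273^2 = 74529 ≡ 180 (mod 751)
112^256 ≡ 180^2 = 32400 ≡ 107 (mod 751)
112^512 ≡ 107^2 = 11449 ≡ 184 (mod 751)
112^826 = 112^512 * 112^256 * 112^32 * 112^16 * 112^8 * 112^2 ≡ 184 * 107 * 32 * 299 * 284 * 528 (mod 751).
Accumulate the product:
184 * 107 = 19688 ≡ 162
162 * 32 = 5184 ≡ 678
678 * 299 = 202722 ≡ 703
703 * 284 = 199652 ≡ 637
637 * 528 = 336336 ≡ 639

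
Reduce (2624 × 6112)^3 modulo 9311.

4961

2624 × 6112 = 16037888 ≡ 4346 (mod 9311)
(4346)^3 ≡ 4961 (mod 9311)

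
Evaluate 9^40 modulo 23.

40 in binary is 101000, i.e. 40 = 32 + 8.
9^1 ≡ 9 (mod 23)
9^2 ≡ 9^2 = 81 ≡ 12 (mod 23)
9^4 ≡ 12^2 = 144 ≡ 6 (mod 23)
9^8 ≡ 6^2 = 36 ≡ 13 (mod 23)
9^16 ≡ 13^2 = 169 ≡ 8 (mod 23)
9^32 ≡ 8^2 = 64 ≡ 18 (mod 23)
9^40 = 9^32 * 9^8 ≡ 18 * 13 (mod 23).
18 * 13 = 234 ≡ 4 (mod 23).

4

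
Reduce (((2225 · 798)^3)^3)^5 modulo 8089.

5044

2225 · 798 = 1775550 ≡ 4059 (mod 8089)
(4059)^3 ≡ 6082 (mod 8089)
(6082)^3 ≡ 5948 (mod 8089)
(5948)^5 ≡ 5044 (mod 8089)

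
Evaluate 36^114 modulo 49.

114 in binary is 1110010, i.e. 114 = 64 + 32 + 16 + 2.
36^1 ≡ 36 (mod 49)
36^2 ≡ 36^2 = 1296 ≡ 22 (mod 49)
36^4 ≡ 22^2 = 484 ≡ 43 (mod 49)
36^8 ≡ 43^2 = 1849 ≡ 36 (mod 49)
36^16 ≡ 36^2 = 1296 ≡ 22 (mod 49)
36^32 ≡ 22^2 = 484 ≡ 43 (mod 49)
36^64 ≡ 43^2 = 1849 ≡ 36 (mod 49)
36^114 = 36^64 · 36^32 · 36^16 · 36^2 ≡ 36 · 43 · 22 · 22 (mod 49).
Accumulate the product:
36 · 43 = 1548 ≡ 29
29 · 22 = 638 ≡ 1
1 · 22 = 22

22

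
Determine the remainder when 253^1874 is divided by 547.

Compute successive squares:
1874 in binary is 11101010010, i.e. 1874 = 1024 + 512 + 256 + 64 + 16 + 2.
253^1 ≡ 253 (mod 547)
253^2 ≡ 253^2 = 64009 ≡ 10 (mod 547)
253^4 ≡ 10^2 = 100 (mod 547)
253^8 ≡ 100^2 = 10000 ≡ 154 (mod 547)
253^16 ≡ 154^2 = 23716 ≡ 195 (mod 547)
253^32 ≡ 195^2 = 38025 ≡ 282 (mod 547)
253^64 ≡ 282^2 = 79524 ≡ 209 (mod 547)
253^128 ≡ 209^2 = 43681 ≡ 468 (mod 547)
253^256 ≡ 468^2 = 219024 ≡ 224 (mod 547)
253^512 ≡ 224^2 = 50176 ≡ 399 (mod 547)
253^1024 ≡ 399^2 = 159201 ≡ 24 (mod 547)
253^1874 = 253^1024 * 253^512 * 253^256 * 253^64 * 253^16 * 253^2 ≡ 24 * 399 * 224 * 209 * 195 * 10 (mod 547).
Accumulate the product:
24 * 399 = 9576 ≡ 277
277 * 224 = 62048 ≡ 237
237 * 209 = 49533 ≡ 303
303 * 195 = 59085 ≡ 9
9 * 10 = 90

90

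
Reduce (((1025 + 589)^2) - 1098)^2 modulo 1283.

1025 + 589 = 1614 ≡ 331 (mod 1283)
(331)^2 ≡ 506 (mod 1283)
506 - 1098 = -592 ≡ 691 (mod 1283)
(691)^2 ≡ 205 (mod 1283)

205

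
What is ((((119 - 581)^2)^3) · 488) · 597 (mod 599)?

341

119 - 581 = -462 ≡ 137 (mod 599)
(137)^2 ≡ 200 (mod 599)
(200)^3 ≡ 355 (mod 599)
355 · 488 = 173240 ≡ 129 (mod 599)
129 · 597 = 77013 ≡ 341 (mod 599)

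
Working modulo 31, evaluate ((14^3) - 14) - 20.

(14)^3 ≡ 16 (mod 31)
16 - 14 = 2
2 - 20 = -18 ≡ 13 (mod 31)

13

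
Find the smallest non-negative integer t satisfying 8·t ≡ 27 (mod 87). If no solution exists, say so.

gcd(8, 87) = 1, so a unique solution mod 87 exists.
8⁻¹ ≡ 11 (mod 87).
t ≡ 11·27 ≡ 36 (mod 87).

36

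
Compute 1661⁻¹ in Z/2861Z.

Run the extended Euclidean algorithm:
2861 = 1·1661 + 1200
1661 = 1·1200 + 461
1200 = 2·461 + 278
461 = 1·278 + 183
278 = 1·183 + 95
183 = 1·95 + 88
95 = 1·88 + 7
88 = 12·7 + 4
7 = 1·4 + 3
4 = 1·3 + 1
3 = 3·1 + 0
gcd(1661, 2861) = 1, so the inverse exists.
Back-substitute for 1:
1 = 1·4 − 1·3
  = −1·7 + 2·4
  = 2·88 − 25·7
  = −25·95 + 27·88
  = 27·183 − 52·95
  = −52·278 + 79·183
  = 79·461 − 131·278
  = −131·1200 + 341·461
  = 341·1661 − 472·1200
  = −472·2861 + 813·1661
So 1661⁻¹ ≡ 813 (mod 2861).

813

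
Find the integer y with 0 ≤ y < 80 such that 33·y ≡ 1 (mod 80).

Run the extended Euclidean algorithm:
80 = 2×33 + 14
33 = 2×14 + 5
14 = 2×5 + 4
5 = 1×4 + 1
4 = 4×1 + 0
gcd(33, 80) = 1, so the inverse exists.
Back-substitute for 1:
1 = 1×5 − 1×4
  = −1×14 + 3×5
  = 3×33 − 7×14
  = −7×80 + 17×33
So 33⁻¹ ≡ 17 (mod 80).

17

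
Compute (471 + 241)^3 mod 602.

580

471 + 241 = 712 ≡ 110 (mod 602)
(110)^3 ≡ 580 (mod 602)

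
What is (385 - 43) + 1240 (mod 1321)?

385 - 43 = 342
342 + 1240 = 1582 ≡ 261 (mod 1321)

261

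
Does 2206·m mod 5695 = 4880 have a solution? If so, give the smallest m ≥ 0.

565

gcd(2206, 5695) = 1, so a unique solution mod 5695 exists.
2206⁻¹ ≡ 3591 (mod 5695).
m ≡ 3591·4880 ≡ 565 (mod 5695).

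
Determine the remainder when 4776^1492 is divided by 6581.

2318

4776^1 ≡ 4776 (mod 6581)
4776^2 ≡ 4776^2 = 22810176 ≡ 430 (mod 6581)
4776^4 ≡ 430^2 = 184900 ≡ 632 (mod 6581)
4776^8 ≡ 632^2 = 399424 ≡ 4564 (mod 6581)
4776^16 ≡ 4564^2 = 20830096 ≡ 1231 (mod 6581)
4776^32 ≡ 1231^2 = 1515361 ≡ 1731 (mod 6581)
4776^64 ≡ 1731^2 = 2996361 ≡ 2006 (mod 6581)
4776^128 ≡ 2006^2 = 4024036 ≡ 3045 (mod 6581)
4776^256 ≡ 3045^2 = 9272025 ≡ 5977 (mod 6581)
4776^512 ≡ 5977^2 = 35724529 ≡ 2861 (mod 6581)
4776^1024 ≡ 2861^2 = 8185321 ≡ 5138 (mod 6581)
4776^1492 = 4776^1024 * 4776^256 * 4776^128 * 4776^64 * 4776^16 * 4776^4 ≡ 5138 * 5977 * 3045 * 2006 * 1231 * 632 (mod 6581).
Accumulate the product:
5138 * 5977 = 30709826 ≡ 2880
2880 * 3045 = 8769600 ≡ 3708
3708 * 2006 = 7438248 ≡ 1718
1718 * 1231 = 2114858 ≡ 2357
2357 * 632 = 1489624 ≡ 2318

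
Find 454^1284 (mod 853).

828

1284 in binary is 10100000100, i.e. 1284 = 1024 + 256 + 4.
454^1 ≡ 454 (mod 853)
454^2 ≡ 454^2 = 206116 ≡ 543 (mod 853)
454^4 ≡ 543^2 = 294849 ≡ 564 (mod 853)
454^8 ≡ 564^2 = 318096 ≡ 780 (mod 853)
454^16 ≡ 780^2 = 608400 ≡ 211 (mod 853)
454^32 ≡ 211^2 = 44521 ≡ 165 (mod 853)
454^64 ≡ 165^2 = 27225 ≡ 782 (mod 853)
454^128 ≡ 782^2 = 611524 ≡ 776 (mod 853)
454^256 ≡ 776^2 = 602176 ≡ 811 (mod 853)
454^512 ≡ 811^2 = 657721 ≡ 58 (mod 853)
454^1024 ≡ 58^2 = 3364 ≡ 805 (mod 853)
454^1284 = 454^1024 · 454^256 · 454^4 ≡ 805 · 811 · 564 (mod 853).
Accumulate the product:
805 · 811 = 652855 ≡ 310
310 · 564 = 174840 ≡ 828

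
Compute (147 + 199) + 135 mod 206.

147 + 199 = 346 ≡ 140 (mod 206)
140 + 135 = 275 ≡ 69 (mod 206)

69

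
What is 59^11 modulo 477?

59^1 ≡ 59 (mod 477)
59^2 ≡ 59^2 = 3481 ≡ 142 (mod 477)
59^4 ≡ 142^2 = 20164 ≡ 130 (mod 477)
59^8 ≡ 130^2 = 16900 ≡ 205 (mod 477)
59^11 = 59^8 × 59^2 × 59^1 ≡ 205 × 142 × 59 (mod 477).
Accumulate the product:
205 × 142 = 29110 ≡ 13
13 × 59 = 767 ≡ 290

290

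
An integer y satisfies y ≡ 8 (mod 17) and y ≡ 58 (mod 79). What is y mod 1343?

17⁻¹ mod 79: 17×14 ≡ 1 (mod 79), so 17⁻¹ ≡ 14.
y = 8 + 17×((58 − 8)×14 mod 79) = 8 + 17×68 = 1164.
Check: 1164 mod 17 = 8, 1164 mod 79 = 58. ✓

1164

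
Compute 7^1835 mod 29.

Using repeated squaring:
1835 in binary is 11100101011, i.e. 1835 = 1024 + 512 + 256 + 32 + 8 + 2 + 1.
7^1 ≡ 7 (mod 29)
7^2 ≡ 7^2 = 49 ≡ 20 (mod 29)
7^4 ≡ 20^2 = 400 ≡ 23 (mod 29)
7^8 ≡ 23^2 = 529 ≡ 7 (mod 29)
7^16 ≡ 7^2 = 49 ≡ 20 (mod 29)
7^32 ≡ 20^2 = 400 ≡ 23 (mod 29)
7^64 ≡ 23^2 = 529 ≡ 7 (mod 29)
7^128 ≡ 7^2 = 49 ≡ 20 (mod 29)
7^256 ≡ 20^2 = 400 ≡ 23 (mod 29)
7^512 ≡ 23^2 = 529 ≡ 7 (mod 29)
7^1024 ≡ 7^2 = 49 ≡ 20 (mod 29)
7^1835 = 7^1024 * 7^512 * 7^256 * 7^32 * 7^8 * 7^2 * 7^1 ≡ 20 * 7 * 23 * 23 * 7 * 20 * 7 (mod 29).
Accumulate the product:
20 * 7 = 140 ≡ 24
24 * 23 = 552 ≡ 1
1 * 23 = 23
23 * 7 = 161 ≡ 16
16 * 20 = 320 ≡ 1
1 * 7 = 7

7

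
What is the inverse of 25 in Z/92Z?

81

Run the extended Euclidean algorithm:
92 = 3*25 + 17
25 = 1*17 + 8
17 = 2*8 + 1
8 = 8*1 + 0
gcd(25, 92) = 1, so the inverse exists.
Back-substitute for 1:
1 = 1*17 − 2*8
  = −2*25 + 3*17
  = 3*92 − 11*25
So 25⁻¹ ≡ −11 ≡ 81 (mod 92).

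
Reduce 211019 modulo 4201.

211019 = 50×4201 + 969, so 211019 ≡ 969 (mod 4201).

969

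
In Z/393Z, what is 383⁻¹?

393 = 1*383 + 10
383 = 38*10 + 3
10 = 3*3 + 1
3 = 3*1 + 0
gcd(383, 393) = 1, so the inverse exists.
Bézout: 1 = 115*393 − 118*383.
So 383⁻¹ ≡ −118 ≡ 275 (mod 393).

275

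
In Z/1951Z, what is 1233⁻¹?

By the extended Euclidean algorithm:
1951 = 1*1233 + 718
1233 = 1*718 + 515
718 = 1*515 + 203
515 = 2*203 + 109
203 = 1*109 + 94
109 = 1*94 + 15
94 = 6*15 + 4
15 = 3*4 + 3
4 = 1*3 + 1
3 = 3*1 + 0
gcd(1233, 1951) = 1, so the inverse exists.
Bézout: 1 = 328*1951 − 519*1233.
So 1233⁻¹ ≡ −519 ≡ 1432 (mod 1951).

1432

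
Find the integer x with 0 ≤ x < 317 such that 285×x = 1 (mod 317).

317 = 1*285 + 32
285 = 8*32 + 29
32 = 1*29 + 3
29 = 9*3 + 2
3 = 1*2 + 1
2 = 2*1 + 0
gcd(285, 317) = 1, so the inverse exists.
Bézout: 1 = 98*317 − 109*285.
So 285⁻¹ ≡ −109 ≡ 208 (mod 317).

208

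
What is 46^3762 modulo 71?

Using repeated squaring:
46^1 ≡ 46 (mod 71)
46^2 ≡ 46^2 = 2116 ≡ 57 (mod 71)
46^4 ≡ 57^2 = 3249 ≡ 54 (mod 71)
46^8 ≡ 54^2 = 2916 ≡ 5 (mod 71)
46^16 ≡ 5^2 = 25 (mod 71)
46^32 ≡ 25^2 = 625 ≡ 57 (mod 71)
46^64 ≡ 57^2 = 3249 ≡ 54 (mod 71)
46^128 ≡ 54^2 = 2916 ≡ 5 (mod 71)
46^256 ≡ 5^2 = 25 (mod 71)
46^512 ≡ 25^2 = 625 ≡ 57 (mod 71)
46^1024 ≡ 57^2 = 3249 ≡ 54 (mod 71)
46^2048 ≡ 54^2 = 2916 ≡ 5 (mod 71)
46^3762 = 46^2048 · 46^1024 · 46^512 · 46^128 · 46^32 · 46^16 · 46^2 ≡ 5 · 54 · 57 · 5 · 57 · 25 · 57 (mod 71).
Accumulate the product:
5 · 54 = 270 ≡ 57
57 · 57 = 3249 ≡ 54
54 · 5 = 270 ≡ 57
57 · 57 = 3249 ≡ 54
54 · 25 = 1350 ≡ 1
1 · 57 = 57

57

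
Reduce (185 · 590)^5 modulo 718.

42

185 · 590 = 109150 ≡ 14 (mod 718)
(14)^5 ≡ 42 (mod 718)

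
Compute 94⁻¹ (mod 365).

By the extended Euclidean algorithm:
365 = 3*94 + 83
94 = 1*83 + 11
83 = 7*11 + 6
11 = 1*6 + 5
6 = 1*5 + 1
5 = 5*1 + 0
gcd(94, 365) = 1, so the inverse exists.
Back-substitute for 1:
1 = 1*6 − 1*5
  = −1*11 + 2*6
  = 2*83 − 15*11
  = −15*94 + 17*83
  = 17*365 − 66*94
So 94⁻¹ ≡ −66 ≡ 299 (mod 365).

299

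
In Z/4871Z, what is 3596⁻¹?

Run the extended Euclidean algorithm:
4871 = 1*3596 + 1275
3596 = 2*1275 + 1046
1275 = 1*1046 + 229
1046 = 4*229 + 130
229 = 1*130 + 99
130 = 1*99 + 31
99 = 3*31 + 6
31 = 5*6 + 1
6 = 6*1 + 0
gcd(3596, 4871) = 1, so the inverse exists.
Back-substitute for 1:
1 = 1*31 − 5*6
  = −5*99 + 16*31
  = 16*130 − 21*99
  = −21*229 + 37*130
  = 37*1046 − 169*229
  = −169*1275 + 206*1046
  = 206*3596 − 581*1275
  = −581*4871 + 787*3596
So 3596⁻¹ ≡ 787 (mod 4871).

787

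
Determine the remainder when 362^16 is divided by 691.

Compute successive squares:
362^1 ≡ 362 (mod 691)
362^2 ≡ 362^2 = 131044 ≡ 445 (mod 691)
362^4 ≡ 445^2 = 198025 ≡ 399 (mod 691)
362^8 ≡ 399^2 = 159201 ≡ 271 (mod 691)
362^16 ≡ 271^2 = 73441 ≡ 195 (mod 691)
So 362^16 ≡ 195 (mod 691).

195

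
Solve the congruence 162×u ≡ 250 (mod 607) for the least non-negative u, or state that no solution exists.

gcd(162, 607) = 1, so a unique solution mod 607 exists.
162⁻¹ ≡ 311 (mod 607).
u ≡ 311×250 ≡ 54 (mod 607).

54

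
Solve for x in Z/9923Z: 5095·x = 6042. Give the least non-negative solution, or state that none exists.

gcd(5095, 9923) = 1, so a unique solution mod 9923 exists.
5095⁻¹ ≡ 6764 (mod 9923).
x ≡ 6764·6042 ≡ 5174 (mod 9923).

5174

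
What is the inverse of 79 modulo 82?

27

By the extended Euclidean algorithm:
82 = 1×79 + 3
79 = 26×3 + 1
3 = 3×1 + 0
gcd(79, 82) = 1, so the inverse exists.
Bézout: 1 = −26×82 + 27×79.
So 79⁻¹ ≡ 27 (mod 82).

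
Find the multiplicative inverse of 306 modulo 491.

491 = 1*306 + 185
306 = 1*185 + 121
185 = 1*121 + 64
121 = 1*64 + 57
64 = 1*57 + 7
57 = 8*7 + 1
7 = 7*1 + 0
gcd(306, 491) = 1, so the inverse exists.
Back-substitute for 1:
1 = 1*57 − 8*7
  = −8*64 + 9*57
  = 9*121 − 17*64
  = −17*185 + 26*121
  = 26*306 − 43*185
  = −43*491 + 69*306
So 306⁻¹ ≡ 69 (mod 491).

69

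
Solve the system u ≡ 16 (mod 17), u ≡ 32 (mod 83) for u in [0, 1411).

17⁻¹ mod 83: 17*44 ≡ 1 (mod 83), so 17⁻¹ ≡ 44.
u = 16 + 17*((32 − 16)*44 mod 83) = 16 + 17*40 = 696.
Check: 696 mod 17 = 16, 696 mod 83 = 32. ✓

696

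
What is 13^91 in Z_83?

57

By square-and-multiply:
91 in binary is 1011011, i.e. 91 = 64 + 16 + 8 + 2 + 1.
13^1 ≡ 13 (mod 83)
13^2 ≡ 13^2 = 169 ≡ 3 (mod 83)
13^4 ≡ 3^2 = 9 (mod 83)
13^8 ≡ 9^2 = 81 (mod 83)
13^16 ≡ 81^2 = 6561 ≡ 4 (mod 83)
13^32 ≡ 4^2 = 16 (mod 83)
13^64 ≡ 16^2 = 256 ≡ 7 (mod 83)
13^91 = 13^64 × 13^16 × 13^8 × 13^2 × 13^1 ≡ 7 × 4 × 81 × 3 × 13 (mod 83).
Accumulate the product:
7 × 4 = 28
28 × 81 = 2268 ≡ 27
27 × 3 = 81
81 × 13 = 1053 ≡ 57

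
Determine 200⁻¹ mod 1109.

61

Run the extended Euclidean algorithm:
1109 = 5×200 + 109
200 = 1×109 + 91
109 = 1×91 + 18
91 = 5×18 + 1
18 = 18×1 + 0
gcd(200, 1109) = 1, so the inverse exists.
Bézout: 1 = −11×1109 + 61×200.
So 200⁻¹ ≡ 61 (mod 1109).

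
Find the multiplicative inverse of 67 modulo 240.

240 = 3*67 + 39
67 = 1*39 + 28
39 = 1*28 + 11
28 = 2*11 + 6
11 = 1*6 + 5
6 = 1*5 + 1
5 = 5*1 + 0
gcd(67, 240) = 1, so the inverse exists.
Back-substitute for 1:
1 = 1*6 − 1*5
  = −1*11 + 2*6
  = 2*28 − 5*11
  = −5*39 + 7*28
  = 7*67 − 12*39
  = −12*240 + 43*67
So 67⁻¹ ≡ 43 (mod 240).

43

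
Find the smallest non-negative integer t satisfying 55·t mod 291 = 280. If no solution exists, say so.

58

gcd(55, 291) = 1, so a unique solution mod 291 exists.
55⁻¹ ≡ 127 (mod 291).
t ≡ 127·280 ≡ 58 (mod 291).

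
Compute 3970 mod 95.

75

3970 = 41·95 + 75, so 3970 ≡ 75 (mod 95).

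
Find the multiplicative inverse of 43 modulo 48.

Run the extended Euclidean algorithm:
48 = 1×43 + 5
43 = 8×5 + 3
5 = 1×3 + 2
3 = 1×2 + 1
2 = 2×1 + 0
gcd(43, 48) = 1, so the inverse exists.
Back-substitute for 1:
1 = 1×3 − 1×2
  = −1×5 + 2×3
  = 2×43 − 17×5
  = −17×48 + 19×43
So 43⁻¹ ≡ 19 (mod 48).

19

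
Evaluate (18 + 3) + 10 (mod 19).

12

18 + 3 = 21 ≡ 2 (mod 19)
2 + 10 = 12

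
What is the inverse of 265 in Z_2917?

By the extended Euclidean algorithm:
2917 = 11*265 + 2
265 = 132*2 + 1
2 = 2*1 + 0
gcd(265, 2917) = 1, so the inverse exists.
Bézout: 1 = −132*2917 + 1453*265.
So 265⁻¹ ≡ 1453 (mod 2917).

1453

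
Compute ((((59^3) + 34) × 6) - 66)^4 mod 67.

25

(59)^3 ≡ 24 (mod 67)
24 + 34 = 58
58 × 6 = 348 ≡ 13 (mod 67)
13 - 66 = -53 ≡ 14 (mod 67)
(14)^4 ≡ 25 (mod 67)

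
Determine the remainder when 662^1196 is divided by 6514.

3704

1196 in binary is 10010101100, i.e. 1196 = 1024 + 128 + 32 + 8 + 4.
662^1 ≡ 662 (mod 6514)
662^2 ≡ 662^2 = 438244 ≡ 1806 (mod 6514)
662^4 ≡ 1806^2 = 3261636 ≡ 4636 (mod 6514)
662^8 ≡ 4636^2 = 21492496 ≡ 2810 (mod 6514)
662^16 ≡ 2810^2 = 7896100 ≡ 1132 (mod 6514)
662^32 ≡ 1132^2 = 1281424 ≡ 4680 (mod 6514)
662^64 ≡ 4680^2 = 21902400 ≡ 2332 (mod 6514)
662^128 ≡ 2332^2 = 5438224 ≡ 5548 (mod 6514)
662^256 ≡ 5548^2 = 30780304 ≡ 1654 (mod 6514)
662^512 ≡ 1654^2 = 2735716 ≡ 6350 (mod 6514)
662^1024 ≡ 6350^2 = 40322500 ≡ 840 (mod 6514)
662^1196 = 662^1024 * 662^128 * 662^32 * 662^8 * 662^4 ≡ 840 * 5548 * 4680 * 2810 * 4636 (mod 6514).
Accumulate the product:
840 * 5548 = 4660320 ≡ 2810
2810 * 4680 = 13150800 ≡ 5548
5548 * 2810 = 15589880 ≡ 1878
1878 * 4636 = 8706408 ≡ 3704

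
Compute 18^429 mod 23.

By square-and-multiply:
429 in binary is 110101101, i.e. 429 = 256 + 128 + 32 + 8 + 4 + 1.
18^1 ≡ 18 (mod 23)
18^2 ≡ 18^2 = 324 ≡ 2 (mod 23)
18^4 ≡ 2^2 = 4 (mod 23)
18^8 ≡ 4^2 = 16 (mod 23)
18^16 ≡ 16^2 = 256 ≡ 3 (mod 23)
18^32 ≡ 3^2 = 9 (mod 23)
18^64 ≡ 9^2 = 81 ≡ 12 (mod 23)
18^128 ≡ 12^2 = 144 ≡ 6 (mod 23)
18^256 ≡ 6^2 = 36 ≡ 13 (mod 23)
18^429 = 18^256 × 18^128 × 18^32 × 18^8 × 18^4 × 18^1 ≡ 13 × 6 × 9 × 16 × 4 × 18 (mod 23).
Accumulate the product:
13 × 6 = 78 ≡ 9
9 × 9 = 81 ≡ 12
12 × 16 = 192 ≡ 8
8 × 4 = 32 ≡ 9
9 × 18 = 162 ≡ 1

1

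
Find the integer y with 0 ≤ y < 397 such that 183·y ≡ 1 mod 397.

By the extended Euclidean algorithm:
397 = 2·183 + 31
183 = 5·31 + 28
31 = 1·28 + 3
28 = 9·3 + 1
3 = 3·1 + 0
gcd(183, 397) = 1, so the inverse exists.
Back-substitute for 1:
1 = 1·28 − 9·3
  = −9·31 + 10·28
  = 10·183 − 59·31
  = −59·397 + 128·183
So 183⁻¹ ≡ 128 (mod 397).

128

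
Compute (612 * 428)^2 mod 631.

612 * 428 = 261936 ≡ 71 (mod 631)
(71)^2 ≡ 624 (mod 631)

624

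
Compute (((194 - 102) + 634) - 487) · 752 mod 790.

194 - 102 = 92
92 + 634 = 726
726 - 487 = 239
239 · 752 = 179728 ≡ 398 (mod 790)

398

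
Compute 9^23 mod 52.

By square-and-multiply:
9^1 ≡ 9 (mod 52)
9^2 ≡ 9^2 = 81 ≡ 29 (mod 52)
9^4 ≡ 29^2 = 841 ≡ 9 (mod 52)
9^8 ≡ 9^2 = 81 ≡ 29 (mod 52)
9^16 ≡ 29^2 = 841 ≡ 9 (mod 52)
9^23 = 9^16 × 9^4 × 9^2 × 9^1 ≡ 9 × 9 × 29 × 9 (mod 52).
Accumulate the product:
9 × 9 = 81 ≡ 29
29 × 29 = 841 ≡ 9
9 × 9 = 81 ≡ 29

29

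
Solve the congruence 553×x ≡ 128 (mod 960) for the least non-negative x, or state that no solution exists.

gcd(553, 960) = 1, so a unique solution mod 960 exists.
553⁻¹ ≡ 217 (mod 960).
x ≡ 217×128 ≡ 896 (mod 960).

896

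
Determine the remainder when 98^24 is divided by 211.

98^1 ≡ 98 (mod 211)
98^2 ≡ 98^2 = 9604 ≡ 109 (mod 211)
98^4 ≡ 109^2 = 11881 ≡ 65 (mod 211)
98^8 ≡ 65^2 = 4225 ≡ 5 (mod 211)
98^16 ≡ 5^2 = 25 (mod 211)
98^24 = 98^16 × 98^8 ≡ 25 × 5 (mod 211).
25 × 5 = 125 ≡ 125 (mod 211).

125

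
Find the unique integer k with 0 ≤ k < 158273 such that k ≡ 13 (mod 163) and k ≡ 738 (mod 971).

56085

163⁻¹ mod 971: 163*417 ≡ 1 (mod 971), so 163⁻¹ ≡ 417.
k = 13 + 163*((738 − 13)*417 mod 971) = 13 + 163*344 = 56085.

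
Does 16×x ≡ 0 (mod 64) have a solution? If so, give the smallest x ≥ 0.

0

gcd(16, 64) = 16, and 16 | 0, so solutions exist.
Divide through by 16: 1×x = 0 (mod 4).
1⁻¹ ≡ 1 (mod 4).
x ≡ 1×0 ≡ 0 (mod 4).
The smallest non-negative solution is x = 0.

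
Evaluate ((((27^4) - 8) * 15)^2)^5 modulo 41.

(27)^4 ≡ 40 (mod 41)
40 - 8 = 32
32 * 15 = 480 ≡ 29 (mod 41)
(29)^2 ≡ 21 (mod 41)
(21)^5 ≡ 9 (mod 41)

9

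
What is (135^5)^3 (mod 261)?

126

(135)^5 ≡ 108 (mod 261)
(108)^3 ≡ 126 (mod 261)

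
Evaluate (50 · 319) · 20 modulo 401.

205

50 · 319 = 15950 ≡ 311 (mod 401)
311 · 20 = 6220 ≡ 205 (mod 401)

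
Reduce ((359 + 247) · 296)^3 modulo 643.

384

359 + 247 = 606
606 · 296 = 179376 ≡ 622 (mod 643)
(622)^3 ≡ 384 (mod 643)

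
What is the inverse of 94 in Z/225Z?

225 = 2·94 + 37
94 = 2·37 + 20
37 = 1·20 + 17
20 = 1·17 + 3
17 = 5·3 + 2
3 = 1·2 + 1
2 = 2·1 + 0
gcd(94, 225) = 1, so the inverse exists.
Bézout: 1 = −33·225 + 79·94.
So 94⁻¹ ≡ 79 (mod 225).

79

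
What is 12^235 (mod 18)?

0

235 in binary is 11101011, i.e. 235 = 128 + 64 + 32 + 8 + 2 + 1.
12^1 ≡ 12 (mod 18)
12^2 ≡ 12^2 = 144 ≡ 0 (mod 18)
12^4 ≡ 0^2 = 0 (mod 18)
12^8 ≡ 0^2 = 0 (mod 18)
12^16 ≡ 0^2 = 0 (mod 18)
12^32 ≡ 0^2 = 0 (mod 18)
12^64 ≡ 0^2 = 0 (mod 18)
12^128 ≡ 0^2 = 0 (mod 18)
12^235 = 12^128 × 12^64 × 12^32 × 12^8 × 12^2 × 12^1 ≡ 0 × 0 × 0 × 0 × 0 × 12 (mod 18).
Accumulate the product:
0 × 0 = 0
0 × 0 = 0
0 × 0 = 0
0 × 0 = 0
0 × 12 = 0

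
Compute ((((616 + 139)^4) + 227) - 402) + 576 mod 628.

438

616 + 139 = 755 ≡ 127 (mod 628)
(127)^4 ≡ 37 (mod 628)
37 + 227 = 264
264 - 402 = -138 ≡ 490 (mod 628)
490 + 576 = 1066 ≡ 438 (mod 628)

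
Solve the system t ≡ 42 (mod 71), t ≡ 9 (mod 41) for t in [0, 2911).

71⁻¹ mod 41: 71×26 ≡ 1 (mod 41), so 71⁻¹ ≡ 26.
t = 42 + 71×((9 − 42)×26 mod 41) = 42 + 71×3 = 255.
Check: 255 mod 71 = 42, 255 mod 41 = 9. ✓

255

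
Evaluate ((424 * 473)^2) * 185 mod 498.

424 * 473 = 200552 ≡ 356 (mod 498)
(356)^2 ≡ 244 (mod 498)
244 * 185 = 45140 ≡ 320 (mod 498)

320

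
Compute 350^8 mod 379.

320

350^1 ≡ 350 (mod 379)
350^2 ≡ 350^2 = 122500 ≡ 83 (mod 379)
350^4 ≡ 83^2 = 6889 ≡ 67 (mod 379)
350^8 ≡ 67^2 = 4489 ≡ 320 (mod 379)
So 350^8 ≡ 320 (mod 379).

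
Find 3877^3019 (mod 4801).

795

3019 in binary is 101111001011, i.e. 3019 = 2048 + 512 + 256 + 128 + 64 + 8 + 2 + 1.
3877^1 ≡ 3877 (mod 4801)
3877^2 ≡ 3877^2 = 15031129 ≡ 3999 (mod 4801)
3877^4 ≡ 3999^2 = 15992001 ≡ 4671 (mod 4801)
3877^8 ≡ 4671^2 = 21818241 ≡ 2497 (mod 4801)
3877^16 ≡ 2497^2 = 6235009 ≡ 3311 (mod 4801)
3877^32 ≡ 3311^2 = 10962721 ≡ 2038 (mod 4801)
3877^64 ≡ 2038^2 = 4153444 ≡ 579 (mod 4801)
3877^128 ≡ 579^2 = 335241 ≡ 3972 (mod 4801)
3877^256 ≡ 3972^2 = 15776784 ≡ 698 (mod 4801)
3877^512 ≡ 698^2 = 487204 ≡ 2303 (mod 4801)
3877^1024 ≡ 2303^2 = 5303809 ≡ 3505 (mod 4801)
3877^2048 ≡ 3505^2 = 12285025 ≡ 4067 (mod 4801)
3877^3019 = 3877^2048 * 3877^512 * 3877^256 * 3877^128 * 3877^64 * 3877^8 * 3877^2 * 3877^1 ≡ 4067 * 2303 * 698 * 3972 * 579 * 2497 * 3999 * 3877 (mod 4801).
Accumulate the product:
4067 * 2303 = 9366301 ≡ 4351
4351 * 698 = 3036998 ≡ 2766
2766 * 3972 = 10986552 ≡ 1864
1864 * 579 = 1079256 ≡ 3832
3832 * 2497 = 9568504 ≡ 111
111 * 3999 = 443889 ≡ 2197
2197 * 3877 = 8517769 ≡ 795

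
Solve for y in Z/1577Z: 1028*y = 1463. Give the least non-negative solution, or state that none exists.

95

gcd(1028, 1577) = 1, so a unique solution mod 1577 exists.
1028⁻¹ ≡ 428 (mod 1577).
y ≡ 428*1463 ≡ 95 (mod 1577).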